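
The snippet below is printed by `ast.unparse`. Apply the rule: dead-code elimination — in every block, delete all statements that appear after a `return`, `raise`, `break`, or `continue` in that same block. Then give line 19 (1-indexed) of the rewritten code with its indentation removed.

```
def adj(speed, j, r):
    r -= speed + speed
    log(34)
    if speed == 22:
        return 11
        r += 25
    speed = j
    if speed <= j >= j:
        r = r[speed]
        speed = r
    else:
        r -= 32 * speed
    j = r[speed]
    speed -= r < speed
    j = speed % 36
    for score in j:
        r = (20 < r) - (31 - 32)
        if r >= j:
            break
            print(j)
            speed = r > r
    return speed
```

return speed

Transformed code:
def adj(speed, j, r):
    r -= speed + speed
    log(34)
    if speed == 22:
        return 11
    speed = j
    if speed <= j >= j:
        r = r[speed]
        speed = r
    else:
        r -= 32 * speed
    j = r[speed]
    speed -= r < speed
    j = speed % 36
    for score in j:
        r = (20 < r) - (31 - 32)
        if r >= j:
            break
    return speed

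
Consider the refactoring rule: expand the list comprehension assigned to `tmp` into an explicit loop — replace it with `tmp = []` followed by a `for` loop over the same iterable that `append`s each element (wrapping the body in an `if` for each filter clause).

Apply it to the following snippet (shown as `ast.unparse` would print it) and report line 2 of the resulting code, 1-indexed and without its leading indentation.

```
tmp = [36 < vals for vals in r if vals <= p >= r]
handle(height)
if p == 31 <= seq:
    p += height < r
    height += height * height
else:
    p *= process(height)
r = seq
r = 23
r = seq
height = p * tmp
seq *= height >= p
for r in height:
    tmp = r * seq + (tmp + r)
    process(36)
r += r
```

for vals in r:

Transformed code:
tmp = []
for vals in r:
    if vals <= p >= r:
        tmp.append(36 < vals)
handle(height)
if p == 31 <= seq:
    p += height < r
    height += height * height
else:
    p *= process(height)
r = seq
r = 23
r = seq
height = p * tmp
seq *= height >= p
for r in height:
    tmp = r * seq + (tmp + r)
    process(36)
r += r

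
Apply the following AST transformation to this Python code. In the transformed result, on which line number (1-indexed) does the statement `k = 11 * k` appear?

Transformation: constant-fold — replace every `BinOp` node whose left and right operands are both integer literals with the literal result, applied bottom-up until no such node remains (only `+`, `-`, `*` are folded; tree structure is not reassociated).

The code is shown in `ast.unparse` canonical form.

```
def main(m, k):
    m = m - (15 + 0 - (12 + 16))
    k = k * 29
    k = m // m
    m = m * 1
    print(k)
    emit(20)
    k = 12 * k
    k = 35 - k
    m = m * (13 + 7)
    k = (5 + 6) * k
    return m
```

Transformed code:
def main(m, k):
    m = m - -13
    k = k * 29
    k = m // m
    m = m * 1
    print(k)
    emit(20)
    k = 12 * k
    k = 35 - k
    m = m * 20
    k = 11 * k
    return m

11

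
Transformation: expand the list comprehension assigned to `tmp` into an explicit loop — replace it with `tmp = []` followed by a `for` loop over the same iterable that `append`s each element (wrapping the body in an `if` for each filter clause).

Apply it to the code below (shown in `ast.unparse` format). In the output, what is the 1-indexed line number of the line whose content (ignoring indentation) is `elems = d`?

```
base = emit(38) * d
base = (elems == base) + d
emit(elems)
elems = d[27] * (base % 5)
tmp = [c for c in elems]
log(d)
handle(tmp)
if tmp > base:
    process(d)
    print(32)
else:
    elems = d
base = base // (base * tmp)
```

14

Transformed code:
base = emit(38) * d
base = (elems == base) + d
emit(elems)
elems = d[27] * (base % 5)
tmp = []
for c in elems:
    tmp.append(c)
log(d)
handle(tmp)
if tmp > base:
    process(d)
    print(32)
else:
    elems = d
base = base // (base * tmp)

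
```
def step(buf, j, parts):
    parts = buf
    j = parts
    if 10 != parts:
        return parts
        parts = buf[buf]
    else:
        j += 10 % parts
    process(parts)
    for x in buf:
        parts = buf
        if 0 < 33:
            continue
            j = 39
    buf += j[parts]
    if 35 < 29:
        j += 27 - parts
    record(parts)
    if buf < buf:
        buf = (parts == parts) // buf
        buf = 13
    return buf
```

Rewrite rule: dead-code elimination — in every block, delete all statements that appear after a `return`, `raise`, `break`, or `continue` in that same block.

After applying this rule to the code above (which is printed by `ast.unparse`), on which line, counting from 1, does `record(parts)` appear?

Transformed code:
def step(buf, j, parts):
    parts = buf
    j = parts
    if 10 != parts:
        return parts
    else:
        j += 10 % parts
    process(parts)
    for x in buf:
        parts = buf
        if 0 < 33:
            continue
    buf += j[parts]
    if 35 < 29:
        j += 27 - parts
    record(parts)
    if buf < buf:
        buf = (parts == parts) // buf
        buf = 13
    return buf

16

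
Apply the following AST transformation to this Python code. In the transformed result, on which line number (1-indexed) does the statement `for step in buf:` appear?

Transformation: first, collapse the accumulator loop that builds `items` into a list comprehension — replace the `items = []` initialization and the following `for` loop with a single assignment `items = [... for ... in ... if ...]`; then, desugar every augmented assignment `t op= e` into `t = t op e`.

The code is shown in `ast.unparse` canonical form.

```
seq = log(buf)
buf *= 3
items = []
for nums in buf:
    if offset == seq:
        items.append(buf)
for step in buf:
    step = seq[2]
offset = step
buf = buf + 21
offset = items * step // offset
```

4

Transformed code:
seq = log(buf)
buf = buf * 3
items = [buf for nums in buf if offset == seq]
for step in buf:
    step = seq[2]
offset = step
buf = buf + 21
offset = items * step // offset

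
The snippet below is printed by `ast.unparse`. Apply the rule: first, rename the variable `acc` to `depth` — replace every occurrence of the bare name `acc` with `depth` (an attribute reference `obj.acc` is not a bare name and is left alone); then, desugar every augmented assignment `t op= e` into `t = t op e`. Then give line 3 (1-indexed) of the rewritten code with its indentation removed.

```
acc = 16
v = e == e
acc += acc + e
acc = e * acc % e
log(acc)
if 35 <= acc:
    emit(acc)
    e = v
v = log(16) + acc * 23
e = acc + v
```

Transformed code:
depth = 16
v = e == e
depth = depth + (depth + e)
depth = e * depth % e
log(depth)
if 35 <= depth:
    emit(depth)
    e = v
v = log(16) + depth * 23
e = depth + v

depth = depth + (depth + e)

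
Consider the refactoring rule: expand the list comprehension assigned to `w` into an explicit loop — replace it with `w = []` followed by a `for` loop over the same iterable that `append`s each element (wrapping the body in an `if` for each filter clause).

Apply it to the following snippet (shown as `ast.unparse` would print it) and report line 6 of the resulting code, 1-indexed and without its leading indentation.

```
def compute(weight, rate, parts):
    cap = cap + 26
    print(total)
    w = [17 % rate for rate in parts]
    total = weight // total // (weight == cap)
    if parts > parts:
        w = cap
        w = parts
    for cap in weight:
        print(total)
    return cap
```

w.append(17 % rate)

Transformed code:
def compute(weight, rate, parts):
    cap = cap + 26
    print(total)
    w = []
    for rate in parts:
        w.append(17 % rate)
    total = weight // total // (weight == cap)
    if parts > parts:
        w = cap
        w = parts
    for cap in weight:
        print(total)
    return cap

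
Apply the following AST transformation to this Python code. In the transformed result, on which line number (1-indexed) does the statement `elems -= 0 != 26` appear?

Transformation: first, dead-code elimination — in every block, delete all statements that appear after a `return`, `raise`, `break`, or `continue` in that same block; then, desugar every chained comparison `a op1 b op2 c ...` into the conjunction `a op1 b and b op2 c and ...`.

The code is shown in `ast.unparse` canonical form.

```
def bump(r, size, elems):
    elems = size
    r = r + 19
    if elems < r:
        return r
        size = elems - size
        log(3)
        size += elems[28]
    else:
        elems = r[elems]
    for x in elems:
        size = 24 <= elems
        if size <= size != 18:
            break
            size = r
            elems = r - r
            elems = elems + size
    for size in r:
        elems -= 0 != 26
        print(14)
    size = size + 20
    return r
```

13

Transformed code:
def bump(r, size, elems):
    elems = size
    r = r + 19
    if elems < r:
        return r
    else:
        elems = r[elems]
    for x in elems:
        size = 24 <= elems
        if size <= size and size != 18:
            break
    for size in r:
        elems -= 0 != 26
        print(14)
    size = size + 20
    return r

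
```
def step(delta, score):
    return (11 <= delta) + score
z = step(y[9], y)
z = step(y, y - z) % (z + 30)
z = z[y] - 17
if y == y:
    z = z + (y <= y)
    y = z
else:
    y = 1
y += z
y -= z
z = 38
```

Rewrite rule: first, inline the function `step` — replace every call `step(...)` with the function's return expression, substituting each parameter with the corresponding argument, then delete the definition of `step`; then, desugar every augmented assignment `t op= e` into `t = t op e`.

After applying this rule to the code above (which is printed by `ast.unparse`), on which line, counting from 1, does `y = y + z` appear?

Transformed code:
z = (11 <= y[9]) + y
z = ((11 <= y) + (y - z)) % (z + 30)
z = z[y] - 17
if y == y:
    z = z + (y <= y)
    y = z
else:
    y = 1
y = y + z
y = y - z
z = 38

9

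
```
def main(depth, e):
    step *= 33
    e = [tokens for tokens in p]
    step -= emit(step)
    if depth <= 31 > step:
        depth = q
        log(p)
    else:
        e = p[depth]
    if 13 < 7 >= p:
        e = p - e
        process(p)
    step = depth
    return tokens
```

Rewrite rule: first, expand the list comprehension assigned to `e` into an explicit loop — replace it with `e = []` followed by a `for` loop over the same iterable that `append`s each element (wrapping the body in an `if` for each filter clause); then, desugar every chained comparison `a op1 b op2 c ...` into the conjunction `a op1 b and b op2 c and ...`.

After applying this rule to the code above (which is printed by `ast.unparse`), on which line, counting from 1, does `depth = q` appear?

8

Transformed code:
def main(depth, e):
    step *= 33
    e = []
    for tokens in p:
        e.append(tokens)
    step -= emit(step)
    if depth <= 31 and 31 > step:
        depth = q
        log(p)
    else:
        e = p[depth]
    if 13 < 7 and 7 >= p:
        e = p - e
        process(p)
    step = depth
    return tokens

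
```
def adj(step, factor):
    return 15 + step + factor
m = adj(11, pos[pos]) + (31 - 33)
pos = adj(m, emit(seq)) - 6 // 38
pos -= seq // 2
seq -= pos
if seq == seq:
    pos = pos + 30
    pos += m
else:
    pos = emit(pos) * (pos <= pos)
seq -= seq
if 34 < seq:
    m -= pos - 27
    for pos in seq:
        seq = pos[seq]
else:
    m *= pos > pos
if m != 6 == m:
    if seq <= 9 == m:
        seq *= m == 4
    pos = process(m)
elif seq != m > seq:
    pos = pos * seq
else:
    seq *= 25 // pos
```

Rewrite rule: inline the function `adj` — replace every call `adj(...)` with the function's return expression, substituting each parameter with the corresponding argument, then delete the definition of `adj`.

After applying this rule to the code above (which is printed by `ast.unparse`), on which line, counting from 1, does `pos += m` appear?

7

Transformed code:
m = 15 + 11 + pos[pos] + (31 - 33)
pos = 15 + m + emit(seq) - 6 // 38
pos -= seq // 2
seq -= pos
if seq == seq:
    pos = pos + 30
    pos += m
else:
    pos = emit(pos) * (pos <= pos)
seq -= seq
if 34 < seq:
    m -= pos - 27
    for pos in seq:
        seq = pos[seq]
else:
    m *= pos > pos
if m != 6 == m:
    if seq <= 9 == m:
        seq *= m == 4
    pos = process(m)
elif seq != m > seq:
    pos = pos * seq
else:
    seq *= 25 // pos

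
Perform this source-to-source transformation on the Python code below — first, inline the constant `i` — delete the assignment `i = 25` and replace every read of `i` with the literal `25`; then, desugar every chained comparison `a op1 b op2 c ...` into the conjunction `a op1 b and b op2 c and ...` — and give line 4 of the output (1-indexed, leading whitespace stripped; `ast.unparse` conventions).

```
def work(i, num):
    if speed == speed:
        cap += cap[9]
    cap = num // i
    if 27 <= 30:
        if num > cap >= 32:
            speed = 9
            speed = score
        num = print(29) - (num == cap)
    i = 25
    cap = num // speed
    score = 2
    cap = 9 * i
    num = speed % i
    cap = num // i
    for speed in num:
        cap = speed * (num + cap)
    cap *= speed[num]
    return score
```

cap = num // 25

Transformed code:
def work(i, num):
    if speed == speed:
        cap += cap[9]
    cap = num // 25
    if 27 <= 30:
        if num > cap and cap >= 32:
            speed = 9
            speed = score
        num = print(29) - (num == cap)
    cap = num // speed
    score = 2
    cap = 9 * 25
    num = speed % 25
    cap = num // 25
    for speed in num:
        cap = speed * (num + cap)
    cap *= speed[num]
    return score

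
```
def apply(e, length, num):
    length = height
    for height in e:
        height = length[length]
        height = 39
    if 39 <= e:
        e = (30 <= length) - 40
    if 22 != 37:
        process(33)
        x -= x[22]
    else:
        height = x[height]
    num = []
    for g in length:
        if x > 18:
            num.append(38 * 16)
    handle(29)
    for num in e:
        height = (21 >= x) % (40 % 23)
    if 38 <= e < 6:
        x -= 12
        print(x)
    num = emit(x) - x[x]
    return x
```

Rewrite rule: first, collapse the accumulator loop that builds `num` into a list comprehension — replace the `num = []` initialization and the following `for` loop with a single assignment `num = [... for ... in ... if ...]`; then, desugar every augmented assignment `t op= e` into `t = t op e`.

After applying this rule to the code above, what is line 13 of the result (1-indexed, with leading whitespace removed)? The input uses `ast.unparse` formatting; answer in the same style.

Transformed code:
def apply(e, length, num):
    length = height
    for height in e:
        height = length[length]
        height = 39
    if 39 <= e:
        e = (30 <= length) - 40
    if 22 != 37:
        process(33)
        x = x - x[22]
    else:
        height = x[height]
    num = [38 * 16 for g in length if x > 18]
    handle(29)
    for num in e:
        height = (21 >= x) % (40 % 23)
    if 38 <= e < 6:
        x = x - 12
        print(x)
    num = emit(x) - x[x]
    return x

num = [38 * 16 for g in length if x > 18]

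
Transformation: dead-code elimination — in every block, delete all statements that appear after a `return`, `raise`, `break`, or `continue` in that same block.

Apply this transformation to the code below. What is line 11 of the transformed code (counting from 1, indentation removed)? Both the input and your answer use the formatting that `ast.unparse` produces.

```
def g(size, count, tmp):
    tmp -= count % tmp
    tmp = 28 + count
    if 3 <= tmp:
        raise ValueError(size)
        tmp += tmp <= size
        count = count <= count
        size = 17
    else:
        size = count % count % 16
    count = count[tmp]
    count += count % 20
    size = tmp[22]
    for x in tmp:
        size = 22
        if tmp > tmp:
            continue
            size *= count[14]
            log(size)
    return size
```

Transformed code:
def g(size, count, tmp):
    tmp -= count % tmp
    tmp = 28 + count
    if 3 <= tmp:
        raise ValueError(size)
    else:
        size = count % count % 16
    count = count[tmp]
    count += count % 20
    size = tmp[22]
    for x in tmp:
        size = 22
        if tmp > tmp:
            continue
    return size

for x in tmp:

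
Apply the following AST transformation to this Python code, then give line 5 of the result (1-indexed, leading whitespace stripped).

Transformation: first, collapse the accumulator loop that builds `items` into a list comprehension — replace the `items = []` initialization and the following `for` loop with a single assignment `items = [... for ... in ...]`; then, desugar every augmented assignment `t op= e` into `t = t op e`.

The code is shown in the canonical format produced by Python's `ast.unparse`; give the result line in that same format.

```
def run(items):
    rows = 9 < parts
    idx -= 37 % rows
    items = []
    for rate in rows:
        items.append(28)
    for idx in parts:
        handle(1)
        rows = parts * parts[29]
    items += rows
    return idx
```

Transformed code:
def run(items):
    rows = 9 < parts
    idx = idx - 37 % rows
    items = [28 for rate in rows]
    for idx in parts:
        handle(1)
        rows = parts * parts[29]
    items = items + rows
    return idx

for idx in parts:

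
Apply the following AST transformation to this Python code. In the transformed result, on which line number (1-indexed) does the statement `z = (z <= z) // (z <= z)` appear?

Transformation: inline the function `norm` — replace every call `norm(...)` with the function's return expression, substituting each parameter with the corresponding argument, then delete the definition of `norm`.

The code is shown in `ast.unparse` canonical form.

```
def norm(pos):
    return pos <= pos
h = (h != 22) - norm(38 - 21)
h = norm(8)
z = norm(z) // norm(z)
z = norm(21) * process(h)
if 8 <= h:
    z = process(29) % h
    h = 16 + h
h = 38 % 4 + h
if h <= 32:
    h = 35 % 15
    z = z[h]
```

3

Transformed code:
h = (h != 22) - (38 - 21 <= 38 - 21)
h = 8 <= 8
z = (z <= z) // (z <= z)
z = (21 <= 21) * process(h)
if 8 <= h:
    z = process(29) % h
    h = 16 + h
h = 38 % 4 + h
if h <= 32:
    h = 35 % 15
    z = z[h]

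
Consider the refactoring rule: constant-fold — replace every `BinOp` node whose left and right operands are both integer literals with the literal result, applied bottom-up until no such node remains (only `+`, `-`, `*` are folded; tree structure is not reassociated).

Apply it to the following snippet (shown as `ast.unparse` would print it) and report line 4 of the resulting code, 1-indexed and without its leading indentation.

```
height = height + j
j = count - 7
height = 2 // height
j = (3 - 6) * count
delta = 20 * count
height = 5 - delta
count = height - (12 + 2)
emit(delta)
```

Transformed code:
height = height + j
j = count - 7
height = 2 // height
j = -3 * count
delta = 20 * count
height = 5 - delta
count = height - 14
emit(delta)

j = -3 * count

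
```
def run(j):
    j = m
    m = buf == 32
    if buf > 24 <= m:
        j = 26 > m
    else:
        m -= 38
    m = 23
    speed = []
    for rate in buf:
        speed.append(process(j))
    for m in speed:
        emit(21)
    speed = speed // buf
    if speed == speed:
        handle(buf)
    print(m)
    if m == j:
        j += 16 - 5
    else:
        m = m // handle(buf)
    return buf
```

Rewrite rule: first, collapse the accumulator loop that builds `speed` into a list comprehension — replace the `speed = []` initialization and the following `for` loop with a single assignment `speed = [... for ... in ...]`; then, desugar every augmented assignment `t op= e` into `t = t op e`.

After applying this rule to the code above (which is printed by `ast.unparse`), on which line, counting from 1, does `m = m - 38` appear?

7

Transformed code:
def run(j):
    j = m
    m = buf == 32
    if buf > 24 <= m:
        j = 26 > m
    else:
        m = m - 38
    m = 23
    speed = [process(j) for rate in buf]
    for m in speed:
        emit(21)
    speed = speed // buf
    if speed == speed:
        handle(buf)
    print(m)
    if m == j:
        j = j + (16 - 5)
    else:
        m = m // handle(buf)
    return buf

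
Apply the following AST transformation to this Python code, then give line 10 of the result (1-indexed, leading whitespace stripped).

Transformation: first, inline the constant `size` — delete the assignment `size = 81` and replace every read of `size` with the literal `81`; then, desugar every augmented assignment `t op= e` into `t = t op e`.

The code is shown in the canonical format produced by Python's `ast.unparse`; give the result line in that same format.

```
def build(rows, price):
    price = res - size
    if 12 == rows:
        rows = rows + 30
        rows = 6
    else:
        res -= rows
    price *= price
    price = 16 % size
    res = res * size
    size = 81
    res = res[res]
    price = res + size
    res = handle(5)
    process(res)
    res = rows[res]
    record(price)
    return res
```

Transformed code:
def build(rows, price):
    price = res - 81
    if 12 == rows:
        rows = rows + 30
        rows = 6
    else:
        res = res - rows
    price = price * price
    price = 16 % 81
    res = res * 81
    res = res[res]
    price = res + 81
    res = handle(5)
    process(res)
    res = rows[res]
    record(price)
    return res

res = res * 81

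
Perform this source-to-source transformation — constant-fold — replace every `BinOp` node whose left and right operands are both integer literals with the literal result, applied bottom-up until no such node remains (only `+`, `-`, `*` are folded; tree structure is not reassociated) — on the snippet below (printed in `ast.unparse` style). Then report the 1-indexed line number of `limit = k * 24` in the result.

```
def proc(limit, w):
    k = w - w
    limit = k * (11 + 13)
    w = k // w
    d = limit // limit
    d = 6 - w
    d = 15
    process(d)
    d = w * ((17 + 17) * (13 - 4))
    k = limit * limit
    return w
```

Transformed code:
def proc(limit, w):
    k = w - w
    limit = k * 24
    w = k // w
    d = limit // limit
    d = 6 - w
    d = 15
    process(d)
    d = w * 306
    k = limit * limit
    return w

3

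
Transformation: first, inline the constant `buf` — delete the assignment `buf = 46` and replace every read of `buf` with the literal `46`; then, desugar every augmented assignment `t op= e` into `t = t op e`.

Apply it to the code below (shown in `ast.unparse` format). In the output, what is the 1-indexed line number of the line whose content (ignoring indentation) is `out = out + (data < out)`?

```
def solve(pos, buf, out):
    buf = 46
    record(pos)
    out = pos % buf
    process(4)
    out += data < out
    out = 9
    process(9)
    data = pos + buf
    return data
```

5

Transformed code:
def solve(pos, buf, out):
    record(pos)
    out = pos % 46
    process(4)
    out = out + (data < out)
    out = 9
    process(9)
    data = pos + 46
    return data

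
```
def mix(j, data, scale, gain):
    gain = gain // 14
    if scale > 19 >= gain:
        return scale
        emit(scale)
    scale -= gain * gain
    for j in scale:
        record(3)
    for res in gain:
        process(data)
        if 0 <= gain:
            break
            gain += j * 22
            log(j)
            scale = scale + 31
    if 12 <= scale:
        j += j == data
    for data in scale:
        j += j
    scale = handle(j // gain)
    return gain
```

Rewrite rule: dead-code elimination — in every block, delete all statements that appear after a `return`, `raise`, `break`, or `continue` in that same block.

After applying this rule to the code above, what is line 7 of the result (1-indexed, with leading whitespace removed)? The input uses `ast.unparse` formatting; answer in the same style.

record(3)

Transformed code:
def mix(j, data, scale, gain):
    gain = gain // 14
    if scale > 19 >= gain:
        return scale
    scale -= gain * gain
    for j in scale:
        record(3)
    for res in gain:
        process(data)
        if 0 <= gain:
            break
    if 12 <= scale:
        j += j == data
    for data in scale:
        j += j
    scale = handle(j // gain)
    return gain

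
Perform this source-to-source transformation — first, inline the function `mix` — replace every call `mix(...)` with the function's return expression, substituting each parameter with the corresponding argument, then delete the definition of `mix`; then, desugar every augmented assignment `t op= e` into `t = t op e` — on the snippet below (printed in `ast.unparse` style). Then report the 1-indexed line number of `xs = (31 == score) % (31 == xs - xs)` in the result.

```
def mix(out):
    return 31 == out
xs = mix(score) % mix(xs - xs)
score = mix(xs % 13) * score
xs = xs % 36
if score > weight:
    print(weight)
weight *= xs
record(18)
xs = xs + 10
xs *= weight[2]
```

1

Transformed code:
xs = (31 == score) % (31 == xs - xs)
score = (31 == xs % 13) * score
xs = xs % 36
if score > weight:
    print(weight)
weight = weight * xs
record(18)
xs = xs + 10
xs = xs * weight[2]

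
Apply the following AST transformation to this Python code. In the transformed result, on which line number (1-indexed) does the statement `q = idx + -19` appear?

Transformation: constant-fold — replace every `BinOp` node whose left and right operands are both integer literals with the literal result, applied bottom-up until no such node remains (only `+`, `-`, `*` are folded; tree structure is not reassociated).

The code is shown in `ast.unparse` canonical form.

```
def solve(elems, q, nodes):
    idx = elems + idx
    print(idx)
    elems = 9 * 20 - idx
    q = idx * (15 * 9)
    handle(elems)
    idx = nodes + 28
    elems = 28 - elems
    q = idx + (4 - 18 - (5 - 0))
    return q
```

9

Transformed code:
def solve(elems, q, nodes):
    idx = elems + idx
    print(idx)
    elems = 180 - idx
    q = idx * 135
    handle(elems)
    idx = nodes + 28
    elems = 28 - elems
    q = idx + -19
    return q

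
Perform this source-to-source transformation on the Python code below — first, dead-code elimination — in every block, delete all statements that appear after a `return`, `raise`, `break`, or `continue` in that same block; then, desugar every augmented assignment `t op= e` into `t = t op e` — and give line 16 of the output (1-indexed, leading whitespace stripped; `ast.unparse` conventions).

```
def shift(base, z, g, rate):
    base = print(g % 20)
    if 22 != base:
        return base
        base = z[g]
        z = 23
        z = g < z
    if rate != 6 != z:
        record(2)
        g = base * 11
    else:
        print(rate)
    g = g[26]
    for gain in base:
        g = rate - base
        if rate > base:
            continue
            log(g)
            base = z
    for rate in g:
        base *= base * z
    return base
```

base = base * (base * z)

Transformed code:
def shift(base, z, g, rate):
    base = print(g % 20)
    if 22 != base:
        return base
    if rate != 6 != z:
        record(2)
        g = base * 11
    else:
        print(rate)
    g = g[26]
    for gain in base:
        g = rate - base
        if rate > base:
            continue
    for rate in g:
        base = base * (base * z)
    return base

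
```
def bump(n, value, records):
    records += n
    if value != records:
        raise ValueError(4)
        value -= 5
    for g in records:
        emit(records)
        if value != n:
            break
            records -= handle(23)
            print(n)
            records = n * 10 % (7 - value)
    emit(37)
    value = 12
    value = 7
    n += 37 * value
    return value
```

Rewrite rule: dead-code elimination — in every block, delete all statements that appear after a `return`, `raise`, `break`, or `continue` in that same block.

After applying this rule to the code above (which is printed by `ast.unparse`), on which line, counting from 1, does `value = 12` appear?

Transformed code:
def bump(n, value, records):
    records += n
    if value != records:
        raise ValueError(4)
    for g in records:
        emit(records)
        if value != n:
            break
    emit(37)
    value = 12
    value = 7
    n += 37 * value
    return value

10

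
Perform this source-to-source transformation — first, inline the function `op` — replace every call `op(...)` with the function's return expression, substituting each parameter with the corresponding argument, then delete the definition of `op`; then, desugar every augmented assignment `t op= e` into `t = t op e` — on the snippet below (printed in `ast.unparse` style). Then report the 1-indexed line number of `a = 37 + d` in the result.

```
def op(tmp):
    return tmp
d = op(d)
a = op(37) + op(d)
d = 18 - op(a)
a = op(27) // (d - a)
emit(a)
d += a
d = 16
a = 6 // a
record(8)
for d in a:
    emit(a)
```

Transformed code:
d = d
a = 37 + d
d = 18 - a
a = 27 // (d - a)
emit(a)
d = d + a
d = 16
a = 6 // a
record(8)
for d in a:
    emit(a)

2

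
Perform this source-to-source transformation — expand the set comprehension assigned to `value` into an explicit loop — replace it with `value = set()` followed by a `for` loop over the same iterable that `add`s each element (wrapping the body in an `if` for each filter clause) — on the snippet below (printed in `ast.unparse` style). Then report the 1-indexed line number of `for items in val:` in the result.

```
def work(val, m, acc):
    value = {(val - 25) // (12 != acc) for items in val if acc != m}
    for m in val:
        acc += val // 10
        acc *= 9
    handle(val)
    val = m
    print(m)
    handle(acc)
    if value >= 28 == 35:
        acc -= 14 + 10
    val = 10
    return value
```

3

Transformed code:
def work(val, m, acc):
    value = set()
    for items in val:
        if acc != m:
            value.add((val - 25) // (12 != acc))
    for m in val:
        acc += val // 10
        acc *= 9
    handle(val)
    val = m
    print(m)
    handle(acc)
    if value >= 28 == 35:
        acc -= 14 + 10
    val = 10
    return value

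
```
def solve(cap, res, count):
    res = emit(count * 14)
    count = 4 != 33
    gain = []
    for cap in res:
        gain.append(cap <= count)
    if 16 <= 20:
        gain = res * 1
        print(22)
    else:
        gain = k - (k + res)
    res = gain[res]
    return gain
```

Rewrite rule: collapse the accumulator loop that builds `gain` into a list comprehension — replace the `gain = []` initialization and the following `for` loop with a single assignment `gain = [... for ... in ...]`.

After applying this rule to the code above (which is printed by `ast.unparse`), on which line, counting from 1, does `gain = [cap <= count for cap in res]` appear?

Transformed code:
def solve(cap, res, count):
    res = emit(count * 14)
    count = 4 != 33
    gain = [cap <= count for cap in res]
    if 16 <= 20:
        gain = res * 1
        print(22)
    else:
        gain = k - (k + res)
    res = gain[res]
    return gain

4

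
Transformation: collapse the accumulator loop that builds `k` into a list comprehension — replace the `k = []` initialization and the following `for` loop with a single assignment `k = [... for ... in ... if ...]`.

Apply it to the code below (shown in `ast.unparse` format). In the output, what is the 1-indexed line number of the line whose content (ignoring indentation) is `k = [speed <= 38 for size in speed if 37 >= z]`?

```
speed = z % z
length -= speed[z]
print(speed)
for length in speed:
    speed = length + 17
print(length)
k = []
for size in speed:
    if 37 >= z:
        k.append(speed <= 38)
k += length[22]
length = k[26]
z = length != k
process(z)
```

7

Transformed code:
speed = z % z
length -= speed[z]
print(speed)
for length in speed:
    speed = length + 17
print(length)
k = [speed <= 38 for size in speed if 37 >= z]
k += length[22]
length = k[26]
z = length != k
process(z)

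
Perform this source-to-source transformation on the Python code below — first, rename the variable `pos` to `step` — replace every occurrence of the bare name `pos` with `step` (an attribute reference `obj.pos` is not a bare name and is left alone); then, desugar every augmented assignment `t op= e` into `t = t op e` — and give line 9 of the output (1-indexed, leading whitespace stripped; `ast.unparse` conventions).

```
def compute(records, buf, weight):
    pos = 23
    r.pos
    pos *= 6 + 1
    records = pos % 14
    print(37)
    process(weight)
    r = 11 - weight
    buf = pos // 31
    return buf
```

Transformed code:
def compute(records, buf, weight):
    step = 23
    r.pos
    step = step * (6 + 1)
    records = step % 14
    print(37)
    process(weight)
    r = 11 - weight
    buf = step // 31
    return buf

buf = step // 31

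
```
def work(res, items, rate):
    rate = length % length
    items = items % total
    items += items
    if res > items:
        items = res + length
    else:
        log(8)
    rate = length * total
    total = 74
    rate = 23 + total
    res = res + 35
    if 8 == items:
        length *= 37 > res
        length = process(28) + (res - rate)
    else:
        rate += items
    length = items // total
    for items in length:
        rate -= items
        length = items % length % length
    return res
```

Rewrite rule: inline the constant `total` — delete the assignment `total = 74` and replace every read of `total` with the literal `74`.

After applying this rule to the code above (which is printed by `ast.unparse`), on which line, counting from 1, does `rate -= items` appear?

19

Transformed code:
def work(res, items, rate):
    rate = length % length
    items = items % 74
    items += items
    if res > items:
        items = res + length
    else:
        log(8)
    rate = length * 74
    rate = 23 + 74
    res = res + 35
    if 8 == items:
        length *= 37 > res
        length = process(28) + (res - rate)
    else:
        rate += items
    length = items // 74
    for items in length:
        rate -= items
        length = items % length % length
    return res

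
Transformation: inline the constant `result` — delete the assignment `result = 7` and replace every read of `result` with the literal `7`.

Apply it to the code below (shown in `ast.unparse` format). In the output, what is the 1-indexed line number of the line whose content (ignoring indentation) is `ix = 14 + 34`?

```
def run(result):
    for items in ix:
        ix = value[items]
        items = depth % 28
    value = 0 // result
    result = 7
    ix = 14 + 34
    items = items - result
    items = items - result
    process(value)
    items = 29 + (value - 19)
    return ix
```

Transformed code:
def run(result):
    for items in ix:
        ix = value[items]
        items = depth % 28
    value = 0 // 7
    ix = 14 + 34
    items = items - 7
    items = items - 7
    process(value)
    items = 29 + (value - 19)
    return ix

6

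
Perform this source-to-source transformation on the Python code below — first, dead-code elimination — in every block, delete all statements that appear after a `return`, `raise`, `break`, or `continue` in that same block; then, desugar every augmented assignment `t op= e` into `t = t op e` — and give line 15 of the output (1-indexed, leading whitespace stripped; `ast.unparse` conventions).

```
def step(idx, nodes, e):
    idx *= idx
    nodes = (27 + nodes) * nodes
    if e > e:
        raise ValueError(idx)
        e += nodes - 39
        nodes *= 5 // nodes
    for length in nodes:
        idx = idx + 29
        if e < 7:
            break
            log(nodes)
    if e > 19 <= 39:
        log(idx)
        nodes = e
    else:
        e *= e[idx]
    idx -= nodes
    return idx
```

Transformed code:
def step(idx, nodes, e):
    idx = idx * idx
    nodes = (27 + nodes) * nodes
    if e > e:
        raise ValueError(idx)
    for length in nodes:
        idx = idx + 29
        if e < 7:
            break
    if e > 19 <= 39:
        log(idx)
        nodes = e
    else:
        e = e * e[idx]
    idx = idx - nodes
    return idx

idx = idx - nodes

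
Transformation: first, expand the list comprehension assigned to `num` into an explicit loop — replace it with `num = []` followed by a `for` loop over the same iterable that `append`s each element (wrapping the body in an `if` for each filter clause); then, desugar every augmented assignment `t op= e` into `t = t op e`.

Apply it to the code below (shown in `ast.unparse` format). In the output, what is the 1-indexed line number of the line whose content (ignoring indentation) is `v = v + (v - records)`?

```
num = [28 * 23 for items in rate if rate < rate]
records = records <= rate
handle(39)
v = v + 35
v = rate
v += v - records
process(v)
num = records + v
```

9

Transformed code:
num = []
for items in rate:
    if rate < rate:
        num.append(28 * 23)
records = records <= rate
handle(39)
v = v + 35
v = rate
v = v + (v - records)
process(v)
num = records + v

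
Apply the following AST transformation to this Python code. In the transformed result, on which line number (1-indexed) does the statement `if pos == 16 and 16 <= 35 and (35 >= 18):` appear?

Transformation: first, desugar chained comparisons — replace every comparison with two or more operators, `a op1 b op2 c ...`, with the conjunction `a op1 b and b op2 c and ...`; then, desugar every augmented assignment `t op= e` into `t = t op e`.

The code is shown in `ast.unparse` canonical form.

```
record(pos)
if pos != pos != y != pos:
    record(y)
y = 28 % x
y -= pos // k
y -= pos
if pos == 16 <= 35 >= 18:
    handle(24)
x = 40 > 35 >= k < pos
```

7

Transformed code:
record(pos)
if pos != pos and pos != y and (y != pos):
    record(y)
y = 28 % x
y = y - pos // k
y = y - pos
if pos == 16 and 16 <= 35 and (35 >= 18):
    handle(24)
x = 40 > 35 and 35 >= k and (k < pos)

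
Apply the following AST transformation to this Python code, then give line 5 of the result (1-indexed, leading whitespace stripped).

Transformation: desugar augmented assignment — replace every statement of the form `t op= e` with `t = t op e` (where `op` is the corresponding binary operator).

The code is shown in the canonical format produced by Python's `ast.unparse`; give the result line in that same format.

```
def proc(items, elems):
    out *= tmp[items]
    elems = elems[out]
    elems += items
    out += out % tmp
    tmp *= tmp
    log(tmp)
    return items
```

out = out + out % tmp

Transformed code:
def proc(items, elems):
    out = out * tmp[items]
    elems = elems[out]
    elems = elems + items
    out = out + out % tmp
    tmp = tmp * tmp
    log(tmp)
    return items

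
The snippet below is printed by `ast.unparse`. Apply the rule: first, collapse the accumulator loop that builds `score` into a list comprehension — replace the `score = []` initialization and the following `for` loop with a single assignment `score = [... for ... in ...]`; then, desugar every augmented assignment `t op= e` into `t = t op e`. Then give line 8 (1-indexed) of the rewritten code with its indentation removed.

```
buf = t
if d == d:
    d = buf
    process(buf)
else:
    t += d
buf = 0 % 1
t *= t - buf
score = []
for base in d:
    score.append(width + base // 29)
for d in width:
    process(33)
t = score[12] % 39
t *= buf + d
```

t = t * (t - buf)

Transformed code:
buf = t
if d == d:
    d = buf
    process(buf)
else:
    t = t + d
buf = 0 % 1
t = t * (t - buf)
score = [width + base // 29 for base in d]
for d in width:
    process(33)
t = score[12] % 39
t = t * (buf + d)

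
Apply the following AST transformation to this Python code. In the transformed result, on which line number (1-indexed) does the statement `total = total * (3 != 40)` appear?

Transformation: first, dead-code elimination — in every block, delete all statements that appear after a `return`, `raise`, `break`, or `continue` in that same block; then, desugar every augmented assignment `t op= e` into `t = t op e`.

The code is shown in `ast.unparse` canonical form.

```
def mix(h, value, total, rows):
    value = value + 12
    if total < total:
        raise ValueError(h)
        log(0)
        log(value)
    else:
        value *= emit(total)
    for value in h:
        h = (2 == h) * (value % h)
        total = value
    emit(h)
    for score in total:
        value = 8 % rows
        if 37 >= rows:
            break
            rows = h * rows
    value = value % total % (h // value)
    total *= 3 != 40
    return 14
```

Transformed code:
def mix(h, value, total, rows):
    value = value + 12
    if total < total:
        raise ValueError(h)
    else:
        value = value * emit(total)
    for value in h:
        h = (2 == h) * (value % h)
        total = value
    emit(h)
    for score in total:
        value = 8 % rows
        if 37 >= rows:
            break
    value = value % total % (h // value)
    total = total * (3 != 40)
    return 14

16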